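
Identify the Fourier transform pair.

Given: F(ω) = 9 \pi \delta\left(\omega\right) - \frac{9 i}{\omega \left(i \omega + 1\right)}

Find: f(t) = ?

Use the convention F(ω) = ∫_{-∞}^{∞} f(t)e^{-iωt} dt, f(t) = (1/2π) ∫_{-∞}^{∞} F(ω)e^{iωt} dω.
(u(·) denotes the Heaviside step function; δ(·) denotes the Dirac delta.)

f(t) = 9 \left(1 - e^{- t}\right) u\left(t\right)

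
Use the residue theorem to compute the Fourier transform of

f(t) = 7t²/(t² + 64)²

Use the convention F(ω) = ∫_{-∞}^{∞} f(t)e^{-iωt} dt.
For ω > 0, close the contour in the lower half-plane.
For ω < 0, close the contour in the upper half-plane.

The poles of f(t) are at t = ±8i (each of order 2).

Let g(z) = f(z)e^{-iωz}; for large |z| the factor e^{-iωz} decays in the lower half-plane when ω > 0 and in the upper half-plane when ω < 0.

Case ω > 0 (lower half-plane, clockwise contour ⇒ F(ω) = -2πi·ΣRes):
  Res_{z = - 8 i} g(z) = \frac{7 i \left(1 - 8 \omega\right) e^{- 8 \omega}}{32} (pole of order 2)
  F(ω) = -2πi·ΣRes = \frac{7 \pi \left(1 - 8 \omega\right) e^{- 8 \omega}}{16}

Case ω < 0 (upper half-plane, counterclockwise contour ⇒ F(ω) = +2πi·ΣRes):
  Res_{z = 8 i} g(z) = \frac{7 i \left(- 8 \omega - 1\right) e^{8 \omega}}{32} (pole of order 2)
  F(ω) = 2πi·ΣRes = \frac{7 \pi \left(8 \omega + 1\right) e^{8 \omega}}{16}

Both cases combine into a single formula in |ω|:

F(ω) = \frac{7 \pi \left(1 - 8 \left|{\omega}\right|\right) e^{- 8 \left|{\omega}\right|}}{16}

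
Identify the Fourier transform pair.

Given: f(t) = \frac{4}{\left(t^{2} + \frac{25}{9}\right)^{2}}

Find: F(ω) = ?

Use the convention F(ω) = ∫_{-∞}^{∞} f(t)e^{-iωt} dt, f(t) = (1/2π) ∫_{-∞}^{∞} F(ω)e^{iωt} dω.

F(ω) = \frac{18 \pi \left(5 \left|{\omega}\right| + 3\right) e^{- \frac{5 \left|{\omega}\right|}{3}}}{125}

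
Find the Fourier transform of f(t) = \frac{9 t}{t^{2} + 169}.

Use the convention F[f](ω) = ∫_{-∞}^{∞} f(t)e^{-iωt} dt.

F(ω) = - 9 i \pi e^{- 13 \left|{\omega}\right|} \operatorname{sign}{\left(\omega \right)}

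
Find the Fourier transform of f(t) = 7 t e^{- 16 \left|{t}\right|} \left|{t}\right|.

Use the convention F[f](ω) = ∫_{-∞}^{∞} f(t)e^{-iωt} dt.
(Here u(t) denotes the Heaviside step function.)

F(ω) = \frac{28 i \omega \left(\omega^{2} - 768\right)}{\left(\omega^{2} + 256\right)^{3}}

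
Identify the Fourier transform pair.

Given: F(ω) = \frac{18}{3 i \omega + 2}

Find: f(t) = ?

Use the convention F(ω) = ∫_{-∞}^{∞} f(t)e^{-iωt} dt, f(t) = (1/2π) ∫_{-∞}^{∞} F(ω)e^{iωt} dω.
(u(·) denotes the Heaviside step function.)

f(t) = 6 e^{- \frac{2 t}{3}} u\left(t\right)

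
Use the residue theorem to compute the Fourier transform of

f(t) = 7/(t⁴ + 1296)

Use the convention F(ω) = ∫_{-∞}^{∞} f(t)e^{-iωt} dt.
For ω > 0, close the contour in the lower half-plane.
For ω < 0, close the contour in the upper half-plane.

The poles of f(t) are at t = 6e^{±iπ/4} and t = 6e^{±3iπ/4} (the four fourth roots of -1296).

Let g(z) = f(z)e^{-iωz}; for large |z| the factor e^{-iωz} decays in the lower half-plane when ω > 0 and in the upper half-plane when ω < 0.

Case ω > 0 (lower half-plane, clockwise contour ⇒ F(ω) = -2πi·ΣRes):
  Res_{z = - 3 \sqrt{2} - 3 \sqrt{2} i} g(z) = \frac{7 \sqrt{2} i \left(1 - i\right) e^{3 \sqrt{2} \omega \left(-1 + i\right)}}{1728}
  Res_{z = 3 \sqrt{2} - 3 \sqrt{2} i} g(z) = \frac{7 \sqrt{2} i \left(1 + i\right) e^{- 3 \sqrt{2} \omega \left(1 + i\right)}}{1728}
  F(ω) = -2πi·ΣRes = \frac{7 \sqrt{2} \pi \left(1 - i\right) \left(e^{6 \sqrt{2} i \omega} + i\right) e^{- 3 \sqrt{2} \omega \left(1 + i\right)}}{864} = \frac{7 \pi e^{- 3 \sqrt{2} \omega} \sin{\left(3 \sqrt{2} \omega + \frac{\pi}{4} \right)}}{216}

Case ω < 0 (upper half-plane, counterclockwise contour ⇒ F(ω) = +2πi·ΣRes):
  Res_{z = 3 \sqrt{2} + 3 \sqrt{2} i} g(z) = \frac{7 \sqrt{2} i \left(-1 + i\right) e^{3 \sqrt{2} \omega \left(1 - i\right)}}{1728}
  Res_{z = - 3 \sqrt{2} + 3 \sqrt{2} i} g(z) = \frac{7 \sqrt{2} \left(1 - i\right) e^{3 \sqrt{2} \omega \left(1 + i\right)}}{1728}
  F(ω) = 2πi·ΣRes = - \frac{7 \sqrt{2} i \pi \left(i \left(1 - i\right) e^{3 \sqrt{2} \omega \left(1 - i\right)} - \left(1 - i\right) e^{3 \sqrt{2} \omega \left(1 + i\right)}\right)}{864} = \frac{7 \pi e^{3 \sqrt{2} \omega} \cos{\left(3 \sqrt{2} \omega + \frac{\pi}{4} \right)}}{216}

Both cases combine into a single formula in |ω|:

F(ω) = \frac{7 \pi e^{- 3 \sqrt{2} \left|{\omega}\right|} \sin{\left(3 \sqrt{2} \left|{\omega}\right| + \frac{\pi}{4} \right)}}{216}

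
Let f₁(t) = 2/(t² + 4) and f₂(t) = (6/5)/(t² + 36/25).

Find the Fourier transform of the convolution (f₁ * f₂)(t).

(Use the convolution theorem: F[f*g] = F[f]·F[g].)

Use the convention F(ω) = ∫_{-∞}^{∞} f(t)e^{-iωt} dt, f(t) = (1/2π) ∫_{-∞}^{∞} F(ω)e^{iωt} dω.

F[f₁*f₂](ω) = \pi^{2} e^{- \frac{16 \left|{\omega}\right|}{5}}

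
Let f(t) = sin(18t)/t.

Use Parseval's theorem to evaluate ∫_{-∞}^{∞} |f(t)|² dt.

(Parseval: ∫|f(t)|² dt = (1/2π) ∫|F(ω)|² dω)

∫|f(t)|² dt = 18 \pi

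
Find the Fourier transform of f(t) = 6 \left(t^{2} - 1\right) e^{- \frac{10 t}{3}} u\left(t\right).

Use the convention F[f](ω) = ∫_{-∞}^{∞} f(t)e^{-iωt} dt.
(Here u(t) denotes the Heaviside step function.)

F(ω) = \frac{18 \left(54 i \omega - \left(3 i \omega + 10\right)^{3} + 180\right)}{\left(3 i \omega + 10\right)^{4}}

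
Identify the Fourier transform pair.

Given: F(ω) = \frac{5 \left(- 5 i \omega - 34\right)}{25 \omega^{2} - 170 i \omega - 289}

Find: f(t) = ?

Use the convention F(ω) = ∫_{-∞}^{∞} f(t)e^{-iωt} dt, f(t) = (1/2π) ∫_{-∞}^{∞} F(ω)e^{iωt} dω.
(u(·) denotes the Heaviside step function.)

f(t) = \left(\frac{17 t}{5} + 1\right) e^{- \frac{17 t}{5}} u\left(t\right)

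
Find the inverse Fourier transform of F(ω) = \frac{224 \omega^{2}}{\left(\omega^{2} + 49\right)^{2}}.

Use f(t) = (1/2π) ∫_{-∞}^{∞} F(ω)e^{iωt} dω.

f(t) = 8 \left(1 - 7 \left|{t}\right|\right) e^{- 7 \left|{t}\right|}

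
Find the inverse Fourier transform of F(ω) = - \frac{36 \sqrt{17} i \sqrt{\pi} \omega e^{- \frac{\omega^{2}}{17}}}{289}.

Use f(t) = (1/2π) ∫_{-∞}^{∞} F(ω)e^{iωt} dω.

f(t) = 9 t e^{- \frac{17 t^{2}}{4}}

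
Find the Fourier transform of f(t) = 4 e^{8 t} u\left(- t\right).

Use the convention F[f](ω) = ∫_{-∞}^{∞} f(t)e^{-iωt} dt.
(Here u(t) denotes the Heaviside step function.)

F(ω) = - \frac{4}{i \omega - 8}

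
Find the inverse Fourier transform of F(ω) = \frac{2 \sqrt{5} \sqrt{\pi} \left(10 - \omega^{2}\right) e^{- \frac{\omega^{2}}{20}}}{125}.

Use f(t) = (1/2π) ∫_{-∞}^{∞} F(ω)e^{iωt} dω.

f(t) = 8 t^{2} e^{- 5 t^{2}}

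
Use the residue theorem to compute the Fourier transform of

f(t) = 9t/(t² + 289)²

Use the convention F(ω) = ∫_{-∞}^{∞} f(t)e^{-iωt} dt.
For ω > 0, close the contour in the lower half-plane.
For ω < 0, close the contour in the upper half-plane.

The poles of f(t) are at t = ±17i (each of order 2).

Let g(z) = f(z)e^{-iωz}; for large |z| the factor e^{-iωz} decays in the lower half-plane when ω > 0 and in the upper half-plane when ω < 0.

Case ω > 0 (lower half-plane, clockwise contour ⇒ F(ω) = -2πi·ΣRes):
  Res_{z = - 17 i} g(z) = \frac{9 \omega e^{- 17 \omega}}{68} (pole of order 2)
  F(ω) = -2πi·ΣRes = - \frac{9 i \pi \omega e^{- 17 \omega}}{34}

Case ω < 0 (upper half-plane, counterclockwise contour ⇒ F(ω) = +2πi·ΣRes):
  Res_{z = 17 i} g(z) = - \frac{9 \omega e^{17 \omega}}{68} (pole of order 2)
  F(ω) = 2πi·ΣRes = - \frac{9 i \pi \omega e^{17 \omega}}{34}

Both cases combine into a single formula in |ω|:

F(ω) = - \frac{9 i \pi \omega e^{- 17 \left|{\omega}\right|}}{34}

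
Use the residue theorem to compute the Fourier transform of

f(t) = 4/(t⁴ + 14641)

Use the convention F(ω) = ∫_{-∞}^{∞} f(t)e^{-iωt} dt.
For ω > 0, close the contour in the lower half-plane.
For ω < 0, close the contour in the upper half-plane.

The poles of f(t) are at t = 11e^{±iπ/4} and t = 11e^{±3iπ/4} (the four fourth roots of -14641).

Let g(z) = f(z)e^{-iωz}; for large |z| the factor e^{-iωz} decays in the lower half-plane when ω > 0 and in the upper half-plane when ω < 0.

Case ω > 0 (lower half-plane, clockwise contour ⇒ F(ω) = -2πi·ΣRes):
  Res_{z = - \frac{11 \sqrt{2}}{2} - \frac{11 \sqrt{2} i}{2}} g(z) = \frac{\sqrt{2} i \left(1 - i\right) e^{\frac{11 \sqrt{2} \omega \left(-1 + i\right)}{2}}}{2662}
  Res_{z = \frac{11 \sqrt{2}}{2} - \frac{11 \sqrt{2} i}{2}} g(z) = \frac{\sqrt{2} i \left(1 + i\right) e^{- \frac{11 \sqrt{2} \omega \left(1 + i\right)}{2}}}{2662}
  F(ω) = -2πi·ΣRes = \frac{\sqrt{2} \pi \left(\left(1 - i\right) e^{11 \sqrt{2} i \omega} + 1 + i\right) e^{- \frac{11 \sqrt{2} \omega \left(1 + i\right)}{2}}}{1331} = \frac{4 \pi e^{- \frac{11 \sqrt{2} \omega}{2}} \sin{\left(\frac{11 \sqrt{2} \omega}{2} + \frac{\pi}{4} \right)}}{1331}

Case ω < 0 (upper half-plane, counterclockwise contour ⇒ F(ω) = +2πi·ΣRes):
  Res_{z = \frac{11 \sqrt{2}}{2} + \frac{11 \sqrt{2} i}{2}} g(z) = \frac{\sqrt{2} i \left(-1 + i\right) e^{\frac{11 \sqrt{2} \omega \left(1 - i\right)}{2}}}{2662}
  Res_{z = - \frac{11 \sqrt{2}}{2} + \frac{11 \sqrt{2} i}{2}} g(z) = \frac{\sqrt{2} \left(1 - i\right) e^{\frac{11 \sqrt{2} \omega \left(1 + i\right)}{2}}}{2662}
  F(ω) = 2πi·ΣRes = - \frac{\sqrt{2} i \pi \left(i \left(1 - i\right) e^{\frac{11 \sqrt{2} \omega \left(1 - i\right)}{2}} - \left(1 - i\right) e^{\frac{11 \sqrt{2} \omega \left(1 + i\right)}{2}}\right)}{1331} = \frac{4 \pi e^{\frac{11 \sqrt{2} \omega}{2}} \cos{\left(\frac{11 \sqrt{2} \omega}{2} + \frac{\pi}{4} \right)}}{1331}

Both cases combine into a single formula in |ω|:

F(ω) = \frac{4 \pi e^{- \frac{11 \sqrt{2} \left|{\omega}\right|}{2}} \sin{\left(\frac{11 \sqrt{2} \left|{\omega}\right|}{2} + \frac{\pi}{4} \right)}}{1331}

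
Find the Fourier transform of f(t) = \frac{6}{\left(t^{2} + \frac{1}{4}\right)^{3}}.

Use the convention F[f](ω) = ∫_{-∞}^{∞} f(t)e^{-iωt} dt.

F(ω) = 6 \pi \left(\omega^{2} + 6 \left|{\omega}\right| + 12\right) e^{- \frac{\left|{\omega}\right|}{2}}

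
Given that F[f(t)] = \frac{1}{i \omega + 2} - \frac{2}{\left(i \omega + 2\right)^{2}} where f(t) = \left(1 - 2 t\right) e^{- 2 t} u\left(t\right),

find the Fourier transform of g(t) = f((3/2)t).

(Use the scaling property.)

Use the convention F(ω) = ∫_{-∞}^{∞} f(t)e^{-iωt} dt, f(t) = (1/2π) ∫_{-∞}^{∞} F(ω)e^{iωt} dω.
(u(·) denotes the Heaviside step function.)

F[g](ω) = \frac{i \omega}{- \omega^{2} + 6 i \omega + 9}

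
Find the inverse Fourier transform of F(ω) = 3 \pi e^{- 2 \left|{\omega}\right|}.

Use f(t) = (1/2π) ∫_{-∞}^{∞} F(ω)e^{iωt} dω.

f(t) = \frac{6}{t^{2} + 4}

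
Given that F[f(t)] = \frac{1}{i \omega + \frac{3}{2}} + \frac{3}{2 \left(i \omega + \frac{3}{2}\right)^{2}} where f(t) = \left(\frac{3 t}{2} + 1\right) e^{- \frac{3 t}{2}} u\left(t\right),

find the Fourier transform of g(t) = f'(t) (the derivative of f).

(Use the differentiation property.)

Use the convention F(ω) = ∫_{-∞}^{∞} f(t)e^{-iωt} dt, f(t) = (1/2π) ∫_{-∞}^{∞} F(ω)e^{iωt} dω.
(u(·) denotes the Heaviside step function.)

F[g](ω) = \frac{4 \omega \left(\omega - 3 i\right)}{4 \omega^{2} - 12 i \omega - 9}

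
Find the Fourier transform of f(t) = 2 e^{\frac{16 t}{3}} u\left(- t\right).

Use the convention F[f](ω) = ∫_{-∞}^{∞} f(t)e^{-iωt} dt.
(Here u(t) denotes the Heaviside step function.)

F(ω) = - \frac{6}{3 i \omega - 16}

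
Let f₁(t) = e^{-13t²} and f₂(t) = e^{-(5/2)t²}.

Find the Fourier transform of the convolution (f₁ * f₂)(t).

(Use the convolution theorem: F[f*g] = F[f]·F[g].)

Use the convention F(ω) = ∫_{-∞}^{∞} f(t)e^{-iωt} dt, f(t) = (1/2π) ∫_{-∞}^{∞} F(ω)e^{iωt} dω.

F[f₁*f₂](ω) = \frac{\sqrt{130} \pi e^{- \frac{31 \omega^{2}}{260}}}{65}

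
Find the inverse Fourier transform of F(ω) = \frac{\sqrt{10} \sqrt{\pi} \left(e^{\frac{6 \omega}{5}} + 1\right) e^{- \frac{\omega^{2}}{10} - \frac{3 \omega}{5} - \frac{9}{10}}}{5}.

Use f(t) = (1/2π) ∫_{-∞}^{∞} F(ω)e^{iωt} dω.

f(t) = 2 e^{- \frac{5 t^{2}}{2}} \cos{\left(3 t \right)}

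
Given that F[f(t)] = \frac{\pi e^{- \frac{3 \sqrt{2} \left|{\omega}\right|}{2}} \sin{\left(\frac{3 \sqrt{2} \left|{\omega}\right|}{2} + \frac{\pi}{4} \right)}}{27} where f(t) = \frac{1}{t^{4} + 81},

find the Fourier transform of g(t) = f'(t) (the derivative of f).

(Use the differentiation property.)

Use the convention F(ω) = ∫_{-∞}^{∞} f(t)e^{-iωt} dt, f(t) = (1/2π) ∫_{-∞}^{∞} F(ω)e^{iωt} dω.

F[g](ω) = \frac{i \pi \omega e^{- \frac{3 \sqrt{2} \left|{\omega}\right|}{2}} \sin{\left(\frac{3 \sqrt{2} \left|{\omega}\right|}{2} + \frac{\pi}{4} \right)}}{27}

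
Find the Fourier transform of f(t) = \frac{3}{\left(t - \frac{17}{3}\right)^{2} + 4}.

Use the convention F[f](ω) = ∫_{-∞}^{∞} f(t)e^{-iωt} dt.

F(ω) = \frac{3 \pi e^{- \frac{17 i \omega}{3} - 2 \left|{\omega}\right|}}{2}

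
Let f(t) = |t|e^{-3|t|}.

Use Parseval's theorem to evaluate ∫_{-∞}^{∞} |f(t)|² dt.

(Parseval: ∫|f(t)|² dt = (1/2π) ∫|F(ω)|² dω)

∫|f(t)|² dt = \frac{1}{54}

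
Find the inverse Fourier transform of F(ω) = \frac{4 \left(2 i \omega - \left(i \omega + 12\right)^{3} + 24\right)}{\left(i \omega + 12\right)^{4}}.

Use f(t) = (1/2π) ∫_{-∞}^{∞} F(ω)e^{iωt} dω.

f(t) = 4 \left(t^{2} - 1\right) e^{- 12 t} u\left(t\right)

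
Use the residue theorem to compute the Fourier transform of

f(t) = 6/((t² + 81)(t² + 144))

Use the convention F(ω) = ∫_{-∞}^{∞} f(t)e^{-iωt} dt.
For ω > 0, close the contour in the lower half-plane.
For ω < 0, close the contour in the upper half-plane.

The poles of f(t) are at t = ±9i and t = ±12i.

Let g(z) = f(z)e^{-iωz}; for large |z| the factor e^{-iωz} decays in the lower half-plane when ω > 0 and in the upper half-plane when ω < 0.

Case ω > 0 (lower half-plane, clockwise contour ⇒ F(ω) = -2πi·ΣRes):
  Res_{z = - 9 i} g(z) = \frac{i e^{- 9 \omega}}{189}
  Res_{z = - 12 i} g(z) = - \frac{i e^{- 12 \omega}}{252}
  F(ω) = -2πi·ΣRes = \frac{\pi \left(4 e^{3 \omega} - 3\right) e^{- 12 \omega}}{378}

Case ω < 0 (upper half-plane, counterclockwise contour ⇒ F(ω) = +2πi·ΣRes):
  Res_{z = 9 i} g(z) = - \frac{i e^{9 \omega}}{189}
  Res_{z = 12 i} g(z) = \frac{i e^{12 \omega}}{252}
  F(ω) = 2πi·ΣRes = \frac{\pi \left(4 - 3 e^{3 \omega}\right) e^{9 \omega}}{378}

Both cases combine into a single formula in |ω|:

F(ω) = \frac{\pi \left(4 e^{3 \left|{\omega}\right|} - 3\right) e^{- 12 \left|{\omega}\right|}}{378}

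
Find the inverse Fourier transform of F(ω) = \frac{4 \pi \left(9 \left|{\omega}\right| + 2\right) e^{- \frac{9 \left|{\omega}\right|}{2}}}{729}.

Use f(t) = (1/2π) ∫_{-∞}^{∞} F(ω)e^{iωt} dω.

f(t) = \frac{2}{\left(t^{2} + \frac{81}{4}\right)^{2}}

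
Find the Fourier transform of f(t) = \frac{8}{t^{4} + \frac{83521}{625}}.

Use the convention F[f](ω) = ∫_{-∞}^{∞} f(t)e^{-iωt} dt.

F(ω) = \frac{1000 \pi e^{- \frac{17 \sqrt{2} \left|{\omega}\right|}{10}} \sin{\left(\frac{17 \sqrt{2} \left|{\omega}\right|}{10} + \frac{\pi}{4} \right)}}{4913}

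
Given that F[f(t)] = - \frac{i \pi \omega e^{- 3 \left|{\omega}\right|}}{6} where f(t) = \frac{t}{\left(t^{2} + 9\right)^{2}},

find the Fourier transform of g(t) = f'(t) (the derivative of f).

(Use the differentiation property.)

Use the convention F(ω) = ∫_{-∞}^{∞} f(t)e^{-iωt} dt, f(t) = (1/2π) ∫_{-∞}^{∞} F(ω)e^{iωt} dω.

F[g](ω) = \frac{\pi \omega^{2} e^{- 3 \left|{\omega}\right|}}{6}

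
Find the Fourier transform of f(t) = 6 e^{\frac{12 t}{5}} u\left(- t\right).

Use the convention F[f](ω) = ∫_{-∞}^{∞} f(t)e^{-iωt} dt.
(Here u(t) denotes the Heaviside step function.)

F(ω) = - \frac{30}{5 i \omega - 12}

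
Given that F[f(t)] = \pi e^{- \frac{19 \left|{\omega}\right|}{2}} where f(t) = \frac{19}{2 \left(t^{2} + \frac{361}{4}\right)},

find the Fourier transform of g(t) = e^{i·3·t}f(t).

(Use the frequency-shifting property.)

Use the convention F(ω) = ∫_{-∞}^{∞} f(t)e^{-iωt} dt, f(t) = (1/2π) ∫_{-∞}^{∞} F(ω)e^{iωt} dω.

F[g](ω) = \pi e^{- \frac{19 \left|{\omega - 3}\right|}{2}}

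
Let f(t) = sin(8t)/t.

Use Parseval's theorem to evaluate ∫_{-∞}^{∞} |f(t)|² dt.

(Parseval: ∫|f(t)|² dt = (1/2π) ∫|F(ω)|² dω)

∫|f(t)|² dt = 8 \pi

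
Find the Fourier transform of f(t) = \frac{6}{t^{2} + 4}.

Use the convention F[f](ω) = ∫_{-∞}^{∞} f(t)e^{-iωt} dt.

F(ω) = 3 \pi e^{- 2 \left|{\omega}\right|}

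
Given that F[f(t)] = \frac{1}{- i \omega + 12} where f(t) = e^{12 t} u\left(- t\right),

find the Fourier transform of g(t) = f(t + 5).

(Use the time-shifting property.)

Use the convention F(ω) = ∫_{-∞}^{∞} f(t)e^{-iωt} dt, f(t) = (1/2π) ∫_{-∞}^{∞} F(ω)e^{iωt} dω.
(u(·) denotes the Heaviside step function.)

F[g](ω) = - \frac{e^{5 i \omega}}{i \omega - 12}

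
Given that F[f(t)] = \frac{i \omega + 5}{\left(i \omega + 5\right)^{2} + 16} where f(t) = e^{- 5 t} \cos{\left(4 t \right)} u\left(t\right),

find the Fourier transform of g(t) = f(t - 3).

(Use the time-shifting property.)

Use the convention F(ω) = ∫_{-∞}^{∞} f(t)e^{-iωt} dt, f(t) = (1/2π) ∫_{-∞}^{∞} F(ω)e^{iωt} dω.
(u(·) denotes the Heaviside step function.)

F[g](ω) = \frac{\left(i \omega + 5\right) e^{- 3 i \omega}}{\left(i \omega + 5\right)^{2} + 16}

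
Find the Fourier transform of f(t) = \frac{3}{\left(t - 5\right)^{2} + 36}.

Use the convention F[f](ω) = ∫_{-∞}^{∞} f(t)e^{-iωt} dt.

F(ω) = \frac{\pi e^{- 5 i \omega - 6 \left|{\omega}\right|}}{2}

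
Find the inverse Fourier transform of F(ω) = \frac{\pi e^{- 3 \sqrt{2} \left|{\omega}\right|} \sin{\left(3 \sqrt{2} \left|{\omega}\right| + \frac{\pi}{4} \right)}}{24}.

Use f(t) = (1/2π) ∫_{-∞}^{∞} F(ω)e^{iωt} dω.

f(t) = \frac{9}{t^{4} + 1296}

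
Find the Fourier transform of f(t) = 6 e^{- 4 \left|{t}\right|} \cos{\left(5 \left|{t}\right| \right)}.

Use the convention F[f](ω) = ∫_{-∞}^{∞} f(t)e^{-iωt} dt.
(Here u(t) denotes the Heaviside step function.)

F(ω) = \frac{48 \left(\omega^{2} + 41\right)}{\omega^{4} - 18 \omega^{2} + 1681}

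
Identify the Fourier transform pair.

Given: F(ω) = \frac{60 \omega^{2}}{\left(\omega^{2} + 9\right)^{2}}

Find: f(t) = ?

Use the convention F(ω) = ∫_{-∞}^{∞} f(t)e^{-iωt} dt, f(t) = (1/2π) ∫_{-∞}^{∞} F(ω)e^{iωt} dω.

f(t) = 5 \left(1 - 3 \left|{t}\right|\right) e^{- 3 \left|{t}\right|}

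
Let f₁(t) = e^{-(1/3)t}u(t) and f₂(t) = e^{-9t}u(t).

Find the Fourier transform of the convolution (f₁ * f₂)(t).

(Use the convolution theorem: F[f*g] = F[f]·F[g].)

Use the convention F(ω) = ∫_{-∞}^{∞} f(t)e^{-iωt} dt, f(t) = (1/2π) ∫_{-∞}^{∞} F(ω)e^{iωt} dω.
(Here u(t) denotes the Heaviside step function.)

F[f₁*f₂](ω) = \frac{3}{\left(i \omega + 9\right) \left(3 i \omega + 1\right)}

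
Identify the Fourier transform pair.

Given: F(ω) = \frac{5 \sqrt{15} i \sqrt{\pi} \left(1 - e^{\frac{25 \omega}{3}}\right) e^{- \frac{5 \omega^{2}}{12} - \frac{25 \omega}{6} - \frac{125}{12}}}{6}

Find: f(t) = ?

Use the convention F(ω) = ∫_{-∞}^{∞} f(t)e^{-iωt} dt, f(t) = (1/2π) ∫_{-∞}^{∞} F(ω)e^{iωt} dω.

f(t) = 5 e^{- \frac{3 t^{2}}{5}} \sin{\left(5 t \right)}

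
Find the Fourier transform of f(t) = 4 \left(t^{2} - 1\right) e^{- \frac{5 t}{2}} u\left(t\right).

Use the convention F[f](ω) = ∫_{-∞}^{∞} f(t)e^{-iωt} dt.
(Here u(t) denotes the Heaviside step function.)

F(ω) = \frac{8 \left(16 i \omega - \left(2 i \omega + 5\right)^{3} + 40\right)}{\left(2 i \omega + 5\right)^{4}}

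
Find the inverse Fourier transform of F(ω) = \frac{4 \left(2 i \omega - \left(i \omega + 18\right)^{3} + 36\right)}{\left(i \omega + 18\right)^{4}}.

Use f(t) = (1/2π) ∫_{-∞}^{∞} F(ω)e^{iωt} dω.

f(t) = 4 \left(t^{2} - 1\right) e^{- 18 t} u\left(t\right)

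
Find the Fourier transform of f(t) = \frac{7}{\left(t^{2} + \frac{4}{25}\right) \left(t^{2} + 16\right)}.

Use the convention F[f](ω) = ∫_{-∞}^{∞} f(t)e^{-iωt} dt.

F(ω) = - \frac{175 \pi e^{- 4 \left|{\omega}\right|}}{1584} + \frac{875 \pi e^{- \frac{2 \left|{\omega}\right|}{5}}}{792}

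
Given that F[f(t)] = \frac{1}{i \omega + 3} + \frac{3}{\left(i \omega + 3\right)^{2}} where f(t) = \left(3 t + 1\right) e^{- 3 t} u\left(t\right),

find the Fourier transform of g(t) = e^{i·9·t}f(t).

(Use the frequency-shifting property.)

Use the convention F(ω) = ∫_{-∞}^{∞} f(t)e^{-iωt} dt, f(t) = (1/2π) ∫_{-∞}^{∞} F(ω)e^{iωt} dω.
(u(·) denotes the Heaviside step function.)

F[g](ω) = \frac{3 i \left(\omega - 9\right) + \left(i \left(\omega - 9\right) + 3\right)^{2} + 9}{\left(i \left(\omega - 9\right) + 3\right)^{3}}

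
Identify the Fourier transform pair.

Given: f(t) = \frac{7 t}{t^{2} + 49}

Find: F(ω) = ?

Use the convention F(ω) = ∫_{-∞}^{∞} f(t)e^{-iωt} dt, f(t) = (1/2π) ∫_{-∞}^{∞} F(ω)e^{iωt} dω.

F(ω) = - 7 i \pi e^{- 7 \left|{\omega}\right|} \operatorname{sign}{\left(\omega \right)}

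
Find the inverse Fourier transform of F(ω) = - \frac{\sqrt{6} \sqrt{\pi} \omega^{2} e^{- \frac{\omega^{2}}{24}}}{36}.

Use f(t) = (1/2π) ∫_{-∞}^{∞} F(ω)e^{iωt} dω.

f(t) = \left(24 t^{2} - 2\right) e^{- 6 t^{2}}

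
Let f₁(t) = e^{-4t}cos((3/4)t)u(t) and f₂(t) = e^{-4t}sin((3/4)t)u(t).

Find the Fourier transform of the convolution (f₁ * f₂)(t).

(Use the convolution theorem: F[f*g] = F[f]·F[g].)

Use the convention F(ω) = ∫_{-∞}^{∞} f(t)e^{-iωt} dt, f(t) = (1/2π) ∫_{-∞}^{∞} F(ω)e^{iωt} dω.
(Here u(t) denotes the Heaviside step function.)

F[f₁*f₂](ω) = \frac{192 \left(i \omega + 4\right)}{\left(16 \left(i \omega + 4\right)^{2} + 9\right)^{2}}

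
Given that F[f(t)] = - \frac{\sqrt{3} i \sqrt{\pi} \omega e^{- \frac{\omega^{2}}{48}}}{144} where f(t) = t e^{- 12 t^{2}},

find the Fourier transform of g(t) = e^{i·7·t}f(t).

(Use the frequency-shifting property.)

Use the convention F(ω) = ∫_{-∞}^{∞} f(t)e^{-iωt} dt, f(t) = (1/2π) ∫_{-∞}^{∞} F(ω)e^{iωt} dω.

F[g](ω) = \frac{\sqrt{3} i \sqrt{\pi} \left(7 - \omega\right) e^{- \frac{\left(\omega - 7\right)^{2}}{48}}}{144}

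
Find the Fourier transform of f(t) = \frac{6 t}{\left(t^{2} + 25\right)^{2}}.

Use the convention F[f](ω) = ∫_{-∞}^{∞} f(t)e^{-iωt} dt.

F(ω) = - \frac{3 i \pi \omega e^{- 5 \left|{\omega}\right|}}{5}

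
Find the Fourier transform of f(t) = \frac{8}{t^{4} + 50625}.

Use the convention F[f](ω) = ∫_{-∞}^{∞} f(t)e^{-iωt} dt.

F(ω) = \frac{8 \pi e^{- \frac{15 \sqrt{2} \left|{\omega}\right|}{2}} \sin{\left(\frac{15 \sqrt{2} \left|{\omega}\right|}{2} + \frac{\pi}{4} \right)}}{3375}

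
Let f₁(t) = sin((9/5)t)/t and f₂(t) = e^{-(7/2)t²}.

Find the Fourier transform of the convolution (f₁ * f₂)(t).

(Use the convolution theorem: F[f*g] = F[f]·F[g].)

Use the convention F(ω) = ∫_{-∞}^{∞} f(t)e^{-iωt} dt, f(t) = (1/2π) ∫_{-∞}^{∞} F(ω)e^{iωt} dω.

F[f₁*f₂](ω) = \begin{cases} \frac{\sqrt{14} \pi^{\frac{3}{2}} e^{- \frac{\omega^{2}}{14}}}{7} & \text{for}\: \omega > - \frac{9}{5} \wedge \omega < \frac{9}{5} \\0 & \text{otherwise} \end{cases}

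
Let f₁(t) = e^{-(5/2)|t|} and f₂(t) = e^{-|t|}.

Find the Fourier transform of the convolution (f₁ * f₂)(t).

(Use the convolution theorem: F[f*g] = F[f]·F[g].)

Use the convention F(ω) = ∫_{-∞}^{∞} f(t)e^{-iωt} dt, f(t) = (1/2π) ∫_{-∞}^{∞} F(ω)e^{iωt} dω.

F[f₁*f₂](ω) = \frac{40}{\left(\omega^{2} + 1\right) \left(4 \omega^{2} + 25\right)}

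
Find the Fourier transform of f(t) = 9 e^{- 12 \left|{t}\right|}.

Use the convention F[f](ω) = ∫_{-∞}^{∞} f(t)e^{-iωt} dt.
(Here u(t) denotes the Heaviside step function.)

F(ω) = \frac{216}{\omega^{2} + 144}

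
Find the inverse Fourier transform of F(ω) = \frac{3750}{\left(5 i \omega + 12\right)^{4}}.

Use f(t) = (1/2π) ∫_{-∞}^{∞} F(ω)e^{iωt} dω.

f(t) = t^{3} e^{- \frac{12 t}{5}} u\left(t\right)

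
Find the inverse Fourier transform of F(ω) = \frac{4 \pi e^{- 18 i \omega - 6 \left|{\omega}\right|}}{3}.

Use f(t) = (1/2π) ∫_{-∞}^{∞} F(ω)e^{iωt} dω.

f(t) = \frac{8}{\left(t - 18\right)^{2} + 36}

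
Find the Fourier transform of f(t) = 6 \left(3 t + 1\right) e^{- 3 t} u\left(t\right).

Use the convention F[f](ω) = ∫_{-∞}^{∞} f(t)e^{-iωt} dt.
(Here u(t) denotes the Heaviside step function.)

F(ω) = \frac{6 \left(- i \omega - 6\right)}{\omega^{2} - 6 i \omega - 9}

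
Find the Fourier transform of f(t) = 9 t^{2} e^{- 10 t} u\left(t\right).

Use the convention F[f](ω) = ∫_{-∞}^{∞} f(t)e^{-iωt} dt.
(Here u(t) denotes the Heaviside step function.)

F(ω) = \frac{18}{\left(i \omega + 10\right)^{3}}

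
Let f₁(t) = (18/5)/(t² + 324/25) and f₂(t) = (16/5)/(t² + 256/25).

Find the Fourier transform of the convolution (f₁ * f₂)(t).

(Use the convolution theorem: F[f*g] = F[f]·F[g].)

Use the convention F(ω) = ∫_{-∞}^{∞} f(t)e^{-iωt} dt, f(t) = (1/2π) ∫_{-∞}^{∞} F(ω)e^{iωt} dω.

F[f₁*f₂](ω) = \pi^{2} e^{- \frac{34 \left|{\omega}\right|}{5}}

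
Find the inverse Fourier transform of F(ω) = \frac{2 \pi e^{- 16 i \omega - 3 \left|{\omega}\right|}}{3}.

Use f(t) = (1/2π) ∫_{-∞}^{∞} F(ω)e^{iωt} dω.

f(t) = \frac{2}{\left(t - 16\right)^{2} + 9}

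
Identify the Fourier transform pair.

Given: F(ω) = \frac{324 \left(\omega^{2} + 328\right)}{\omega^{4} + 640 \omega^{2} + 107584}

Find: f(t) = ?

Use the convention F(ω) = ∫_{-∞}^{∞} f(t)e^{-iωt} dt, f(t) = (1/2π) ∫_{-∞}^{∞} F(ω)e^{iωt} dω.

f(t) = 9 e^{- 18 \left|{t}\right|} \cos{\left(2 \left|{t}\right| \right)}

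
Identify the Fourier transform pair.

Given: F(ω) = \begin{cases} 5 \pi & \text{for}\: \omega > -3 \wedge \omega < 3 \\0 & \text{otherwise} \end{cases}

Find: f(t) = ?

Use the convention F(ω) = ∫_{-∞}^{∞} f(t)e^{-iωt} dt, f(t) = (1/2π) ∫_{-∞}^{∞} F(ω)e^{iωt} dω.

f(t) = \frac{5 \sin{\left(3 t \right)}}{t}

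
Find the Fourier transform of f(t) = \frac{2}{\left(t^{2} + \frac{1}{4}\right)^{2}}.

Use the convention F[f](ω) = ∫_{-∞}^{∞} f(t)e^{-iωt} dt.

F(ω) = 4 \pi \left(\left|{\omega}\right| + 2\right) e^{- \frac{\left|{\omega}\right|}{2}}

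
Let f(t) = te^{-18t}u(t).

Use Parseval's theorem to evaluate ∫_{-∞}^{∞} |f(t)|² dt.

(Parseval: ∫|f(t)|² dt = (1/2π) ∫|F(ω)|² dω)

∫|f(t)|² dt = \frac{1}{23328}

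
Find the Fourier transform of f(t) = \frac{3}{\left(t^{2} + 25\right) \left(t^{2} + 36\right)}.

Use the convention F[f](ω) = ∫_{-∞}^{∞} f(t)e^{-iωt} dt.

F(ω) = \frac{\pi \left(6 e^{\left|{\omega}\right|} - 5\right) e^{- 6 \left|{\omega}\right|}}{110}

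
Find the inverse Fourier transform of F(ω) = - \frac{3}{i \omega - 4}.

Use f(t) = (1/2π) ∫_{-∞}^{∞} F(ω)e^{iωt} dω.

f(t) = 3 e^{4 t} u\left(- t\right)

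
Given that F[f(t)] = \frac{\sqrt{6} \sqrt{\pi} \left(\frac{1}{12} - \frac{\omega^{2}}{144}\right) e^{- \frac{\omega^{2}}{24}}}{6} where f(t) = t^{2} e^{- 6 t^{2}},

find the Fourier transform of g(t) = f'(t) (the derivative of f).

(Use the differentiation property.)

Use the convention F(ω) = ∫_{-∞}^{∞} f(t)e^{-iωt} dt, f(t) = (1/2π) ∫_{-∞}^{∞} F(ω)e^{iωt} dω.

F[g](ω) = \frac{\sqrt{6} i \sqrt{\pi} \omega \left(12 - \omega^{2}\right) e^{- \frac{\omega^{2}}{24}}}{864}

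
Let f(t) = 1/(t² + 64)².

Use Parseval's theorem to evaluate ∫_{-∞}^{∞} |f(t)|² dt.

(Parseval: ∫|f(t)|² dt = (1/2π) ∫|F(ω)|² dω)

∫|f(t)|² dt = \frac{5 \pi}{33554432}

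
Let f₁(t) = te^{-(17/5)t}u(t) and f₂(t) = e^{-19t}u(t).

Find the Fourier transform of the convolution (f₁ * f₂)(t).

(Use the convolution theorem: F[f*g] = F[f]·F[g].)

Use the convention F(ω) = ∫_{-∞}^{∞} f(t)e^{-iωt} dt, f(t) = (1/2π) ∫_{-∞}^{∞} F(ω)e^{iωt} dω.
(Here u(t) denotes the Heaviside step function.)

F[f₁*f₂](ω) = \frac{25}{\left(i \omega + 19\right) \left(5 i \omega + 17\right)^{2}}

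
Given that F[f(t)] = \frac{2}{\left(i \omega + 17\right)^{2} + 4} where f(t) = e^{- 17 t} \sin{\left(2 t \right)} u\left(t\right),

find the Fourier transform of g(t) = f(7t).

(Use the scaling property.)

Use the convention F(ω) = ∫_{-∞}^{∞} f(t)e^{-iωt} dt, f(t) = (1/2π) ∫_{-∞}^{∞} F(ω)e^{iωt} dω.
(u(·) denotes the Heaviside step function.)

F[g](ω) = \frac{14}{\left(i \omega + 119\right)^{2} + 196}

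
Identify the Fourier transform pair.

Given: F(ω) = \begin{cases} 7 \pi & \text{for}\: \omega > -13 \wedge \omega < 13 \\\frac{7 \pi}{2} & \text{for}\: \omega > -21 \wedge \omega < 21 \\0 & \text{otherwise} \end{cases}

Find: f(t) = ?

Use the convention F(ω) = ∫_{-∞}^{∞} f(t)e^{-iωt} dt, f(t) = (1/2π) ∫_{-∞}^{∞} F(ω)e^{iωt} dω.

f(t) = \frac{7 \sin{\left(17 t \right)} \cos{\left(4 t \right)}}{t}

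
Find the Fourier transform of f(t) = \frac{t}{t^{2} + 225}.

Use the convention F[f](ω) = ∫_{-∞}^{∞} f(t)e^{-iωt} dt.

F(ω) = - i \pi e^{- 15 \left|{\omega}\right|} \operatorname{sign}{\left(\omega \right)}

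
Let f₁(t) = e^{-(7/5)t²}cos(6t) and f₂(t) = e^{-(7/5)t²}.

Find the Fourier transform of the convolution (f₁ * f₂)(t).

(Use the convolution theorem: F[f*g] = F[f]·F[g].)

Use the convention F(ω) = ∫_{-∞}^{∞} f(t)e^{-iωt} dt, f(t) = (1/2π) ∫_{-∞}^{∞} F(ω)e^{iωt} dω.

F[f₁*f₂](ω) = \frac{5 \pi \left(e^{\frac{30 \omega}{7}} + 1\right) e^{- \frac{5 \omega^{2}}{14} - \frac{15 \omega}{7} - \frac{45}{7}}}{14}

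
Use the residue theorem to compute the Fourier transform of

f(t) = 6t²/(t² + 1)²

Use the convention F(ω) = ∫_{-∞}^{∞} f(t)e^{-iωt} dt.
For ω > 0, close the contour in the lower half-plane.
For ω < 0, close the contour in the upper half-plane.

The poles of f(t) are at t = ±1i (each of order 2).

Let g(z) = f(z)e^{-iωz}; for large |z| the factor e^{-iωz} decays in the lower half-plane when ω > 0 and in the upper half-plane when ω < 0.

Case ω > 0 (lower half-plane, clockwise contour ⇒ F(ω) = -2πi·ΣRes):
  Res_{z = - i} g(z) = \frac{3 i \left(1 - \omega\right) e^{- \omega}}{2} (pole of order 2)
  F(ω) = -2πi·ΣRes = 3 \pi \left(1 - \omega\right) e^{- \omega}

Case ω < 0 (upper half-plane, counterclockwise contour ⇒ F(ω) = +2πi·ΣRes):
  Res_{z = i} g(z) = \frac{3 i \left(- \omega - 1\right) e^{\omega}}{2} (pole of order 2)
  F(ω) = 2πi·ΣRes = 3 \pi \left(\omega + 1\right) e^{\omega}

Both cases combine into a single formula in |ω|:

F(ω) = 3 \pi \left(1 - \left|{\omega}\right|\right) e^{- \left|{\omega}\right|}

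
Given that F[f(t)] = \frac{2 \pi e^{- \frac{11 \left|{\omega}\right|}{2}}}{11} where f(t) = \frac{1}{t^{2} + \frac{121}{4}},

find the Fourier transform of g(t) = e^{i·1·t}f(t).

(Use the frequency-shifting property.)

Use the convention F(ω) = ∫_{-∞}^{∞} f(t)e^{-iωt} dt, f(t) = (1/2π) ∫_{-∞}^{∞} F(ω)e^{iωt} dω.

F[g](ω) = \frac{2 \pi e^{- \frac{11 \left|{\omega - 1}\right|}{2}}}{11}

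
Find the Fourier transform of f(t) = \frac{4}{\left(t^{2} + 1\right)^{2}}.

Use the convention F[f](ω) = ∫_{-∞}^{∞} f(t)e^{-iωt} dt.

F(ω) = 2 \pi \left(\left|{\omega}\right| + 1\right) e^{- \left|{\omega}\right|}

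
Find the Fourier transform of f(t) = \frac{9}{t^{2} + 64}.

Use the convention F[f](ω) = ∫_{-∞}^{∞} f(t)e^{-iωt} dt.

F(ω) = \frac{9 \pi e^{- 8 \left|{\omega}\right|}}{8}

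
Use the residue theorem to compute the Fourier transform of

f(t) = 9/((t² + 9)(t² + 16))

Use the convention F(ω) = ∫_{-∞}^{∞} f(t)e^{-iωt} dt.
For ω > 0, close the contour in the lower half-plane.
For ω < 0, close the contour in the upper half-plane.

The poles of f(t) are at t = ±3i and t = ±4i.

Let g(z) = f(z)e^{-iωz}; for large |z| the factor e^{-iωz} decays in the lower half-plane when ω > 0 and in the upper half-plane when ω < 0.

Case ω > 0 (lower half-plane, clockwise contour ⇒ F(ω) = -2πi·ΣRes):
  Res_{z = - 3 i} g(z) = \frac{3 i e^{- 3 \omega}}{14}
  Res_{z = - 4 i} g(z) = - \frac{9 i e^{- 4 \omega}}{56}
  F(ω) = -2πi·ΣRes = \frac{3 \pi \left(4 e^{\omega} - 3\right) e^{- 4 \omega}}{28}

Case ω < 0 (upper half-plane, counterclockwise contour ⇒ F(ω) = +2πi·ΣRes):
  Res_{z = 3 i} g(z) = - \frac{3 i e^{3 \omega}}{14}
  Res_{z = 4 i} g(z) = \frac{9 i e^{4 \omega}}{56}
  F(ω) = 2πi·ΣRes = \frac{3 \pi \left(4 - 3 e^{\omega}\right) e^{3 \omega}}{28}

Both cases combine into a single formula in |ω|:

F(ω) = \frac{3 \pi \left(4 e^{\left|{\omega}\right|} - 3\right) e^{- 4 \left|{\omega}\right|}}{28}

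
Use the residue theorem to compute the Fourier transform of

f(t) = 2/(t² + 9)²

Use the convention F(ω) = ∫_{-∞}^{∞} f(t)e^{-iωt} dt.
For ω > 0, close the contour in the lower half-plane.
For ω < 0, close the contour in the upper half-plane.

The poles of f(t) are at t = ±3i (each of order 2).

Let g(z) = f(z)e^{-iωz}; for large |z| the factor e^{-iωz} decays in the lower half-plane when ω > 0 and in the upper half-plane when ω < 0.

Case ω > 0 (lower half-plane, clockwise contour ⇒ F(ω) = -2πi·ΣRes):
  Res_{z = - 3 i} g(z) = \frac{i \left(3 \omega + 1\right) e^{- 3 \omega}}{54} (pole of order 2)
  F(ω) = -2πi·ΣRes = \frac{\pi \left(3 \omega + 1\right) e^{- 3 \omega}}{27}

Case ω < 0 (upper half-plane, counterclockwise contour ⇒ F(ω) = +2πi·ΣRes):
  Res_{z = 3 i} g(z) = \frac{i \left(3 \omega - 1\right) e^{3 \omega}}{54} (pole of order 2)
  F(ω) = 2πi·ΣRes = \frac{\pi \left(1 - 3 \omega\right) e^{3 \omega}}{27}

Both cases combine into a single formula in |ω|:

F(ω) = \frac{\pi \left(3 \left|{\omega}\right| + 1\right) e^{- 3 \left|{\omega}\right|}}{27}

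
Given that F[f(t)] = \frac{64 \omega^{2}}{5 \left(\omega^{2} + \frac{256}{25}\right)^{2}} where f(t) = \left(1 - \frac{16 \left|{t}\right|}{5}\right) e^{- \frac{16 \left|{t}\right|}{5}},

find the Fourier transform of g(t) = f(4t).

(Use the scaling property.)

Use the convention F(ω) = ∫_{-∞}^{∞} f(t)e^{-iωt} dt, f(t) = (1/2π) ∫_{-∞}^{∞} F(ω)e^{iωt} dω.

F[g](ω) = \frac{32000 \omega^{2}}{\left(25 \omega^{2} + 4096\right)^{2}}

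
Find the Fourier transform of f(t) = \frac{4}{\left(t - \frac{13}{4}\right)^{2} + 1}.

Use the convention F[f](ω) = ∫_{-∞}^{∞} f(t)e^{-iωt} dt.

F(ω) = 4 \pi e^{- \frac{13 i \omega}{4} - \left|{\omega}\right|}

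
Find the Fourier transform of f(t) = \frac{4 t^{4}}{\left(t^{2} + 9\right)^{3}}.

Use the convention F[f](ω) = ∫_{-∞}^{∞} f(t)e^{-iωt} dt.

F(ω) = \frac{\pi \left(3 \omega^{2} - 5 \left|{\omega}\right| + 1\right) e^{- 3 \left|{\omega}\right|}}{2}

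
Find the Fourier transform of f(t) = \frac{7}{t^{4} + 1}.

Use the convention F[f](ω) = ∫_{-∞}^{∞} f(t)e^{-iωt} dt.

F(ω) = 7 \pi e^{- \frac{\sqrt{2} \left|{\omega}\right|}{2}} \sin{\left(\frac{\sqrt{2} \left|{\omega}\right|}{2} + \frac{\pi}{4} \right)}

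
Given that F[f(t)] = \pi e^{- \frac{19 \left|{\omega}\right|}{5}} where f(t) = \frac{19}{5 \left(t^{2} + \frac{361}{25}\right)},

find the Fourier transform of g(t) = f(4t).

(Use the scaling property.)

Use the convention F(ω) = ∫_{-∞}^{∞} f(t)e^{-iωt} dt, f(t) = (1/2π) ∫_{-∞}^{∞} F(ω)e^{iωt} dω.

F[g](ω) = \frac{\pi e^{- \frac{19 \left|{\omega}\right|}{20}}}{4}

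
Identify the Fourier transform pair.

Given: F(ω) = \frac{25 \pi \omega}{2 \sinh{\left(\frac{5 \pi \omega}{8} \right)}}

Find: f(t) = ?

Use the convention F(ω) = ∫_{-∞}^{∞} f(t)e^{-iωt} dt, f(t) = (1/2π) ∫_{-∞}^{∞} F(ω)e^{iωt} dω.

f(t) = \frac{8}{\cosh^{2}{\left(\frac{4 t}{5} \right)}}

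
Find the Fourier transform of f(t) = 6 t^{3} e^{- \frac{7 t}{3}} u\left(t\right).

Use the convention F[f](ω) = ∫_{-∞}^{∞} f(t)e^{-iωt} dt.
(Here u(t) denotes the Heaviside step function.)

F(ω) = \frac{2916}{\left(3 i \omega + 7\right)^{4}}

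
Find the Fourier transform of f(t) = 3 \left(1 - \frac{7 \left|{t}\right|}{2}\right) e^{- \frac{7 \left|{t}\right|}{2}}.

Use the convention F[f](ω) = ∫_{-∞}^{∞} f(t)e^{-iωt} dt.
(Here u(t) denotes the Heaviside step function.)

F(ω) = \frac{672 \omega^{2}}{\left(4 \omega^{2} + 49\right)^{2}}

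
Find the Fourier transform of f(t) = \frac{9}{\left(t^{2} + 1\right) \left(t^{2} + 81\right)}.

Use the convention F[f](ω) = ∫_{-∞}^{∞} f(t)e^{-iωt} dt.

F(ω) = \frac{\pi \left(9 e^{8 \left|{\omega}\right|} - 1\right) e^{- 9 \left|{\omega}\right|}}{80}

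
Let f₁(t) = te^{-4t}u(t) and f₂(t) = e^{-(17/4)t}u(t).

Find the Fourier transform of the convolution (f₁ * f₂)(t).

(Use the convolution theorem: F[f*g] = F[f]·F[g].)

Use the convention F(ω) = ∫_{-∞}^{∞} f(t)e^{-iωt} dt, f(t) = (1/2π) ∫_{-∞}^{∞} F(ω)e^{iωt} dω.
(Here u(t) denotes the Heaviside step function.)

F[f₁*f₂](ω) = \frac{4}{\left(i \omega + 4\right)^{2} \left(4 i \omega + 17\right)}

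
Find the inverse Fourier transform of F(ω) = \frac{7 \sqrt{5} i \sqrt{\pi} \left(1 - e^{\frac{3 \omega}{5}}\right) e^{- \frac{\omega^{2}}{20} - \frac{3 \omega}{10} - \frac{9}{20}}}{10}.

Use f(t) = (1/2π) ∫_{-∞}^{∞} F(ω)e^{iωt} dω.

f(t) = 7 e^{- 5 t^{2}} \sin{\left(3 t \right)}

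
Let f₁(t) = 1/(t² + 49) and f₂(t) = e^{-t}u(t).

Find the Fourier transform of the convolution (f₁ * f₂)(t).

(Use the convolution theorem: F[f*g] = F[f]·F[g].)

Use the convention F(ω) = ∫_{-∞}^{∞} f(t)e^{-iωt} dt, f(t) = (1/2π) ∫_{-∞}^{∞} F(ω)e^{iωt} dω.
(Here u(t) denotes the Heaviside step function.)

F[f₁*f₂](ω) = \frac{\pi e^{- 7 \left|{\omega}\right|}}{7 \left(i \omega + 1\right)}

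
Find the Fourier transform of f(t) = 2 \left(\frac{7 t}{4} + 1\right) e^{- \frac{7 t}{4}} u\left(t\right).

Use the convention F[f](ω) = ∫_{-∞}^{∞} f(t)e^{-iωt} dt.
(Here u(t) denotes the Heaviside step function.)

F(ω) = \frac{16 \left(- 2 i \omega - 7\right)}{16 \omega^{2} - 56 i \omega - 49}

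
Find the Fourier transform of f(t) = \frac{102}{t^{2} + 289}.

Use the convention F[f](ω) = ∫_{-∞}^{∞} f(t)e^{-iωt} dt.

F(ω) = 6 \pi e^{- 17 \left|{\omega}\right|}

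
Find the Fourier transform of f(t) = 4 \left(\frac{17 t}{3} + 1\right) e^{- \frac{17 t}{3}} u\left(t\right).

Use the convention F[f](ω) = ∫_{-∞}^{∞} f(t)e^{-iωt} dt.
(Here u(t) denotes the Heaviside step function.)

F(ω) = \frac{12 \left(- 3 i \omega - 34\right)}{9 \omega^{2} - 102 i \omega - 289}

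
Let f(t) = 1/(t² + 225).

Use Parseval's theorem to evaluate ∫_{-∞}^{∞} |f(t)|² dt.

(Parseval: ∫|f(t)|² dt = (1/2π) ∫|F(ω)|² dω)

∫|f(t)|² dt = \frac{\pi}{6750}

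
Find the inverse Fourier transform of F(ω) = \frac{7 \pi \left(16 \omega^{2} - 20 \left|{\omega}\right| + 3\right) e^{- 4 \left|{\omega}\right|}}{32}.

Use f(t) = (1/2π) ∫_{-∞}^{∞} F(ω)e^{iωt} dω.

f(t) = \frac{7 t^{4}}{\left(t^{2} + 16\right)^{3}}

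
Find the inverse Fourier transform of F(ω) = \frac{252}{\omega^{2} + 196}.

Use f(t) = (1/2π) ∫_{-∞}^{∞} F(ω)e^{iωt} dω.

f(t) = 9 e^{- 14 \left|{t}\right|}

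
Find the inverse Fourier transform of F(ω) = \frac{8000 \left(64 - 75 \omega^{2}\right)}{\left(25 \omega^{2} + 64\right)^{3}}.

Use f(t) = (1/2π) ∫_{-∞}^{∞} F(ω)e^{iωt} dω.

f(t) = 2 t^{2} e^{- \frac{8 \left|{t}\right|}{5}}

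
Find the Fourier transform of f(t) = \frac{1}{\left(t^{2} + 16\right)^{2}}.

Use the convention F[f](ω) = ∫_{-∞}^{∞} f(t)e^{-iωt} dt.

F(ω) = \frac{\pi \left(4 \left|{\omega}\right| + 1\right) e^{- 4 \left|{\omega}\right|}}{128}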